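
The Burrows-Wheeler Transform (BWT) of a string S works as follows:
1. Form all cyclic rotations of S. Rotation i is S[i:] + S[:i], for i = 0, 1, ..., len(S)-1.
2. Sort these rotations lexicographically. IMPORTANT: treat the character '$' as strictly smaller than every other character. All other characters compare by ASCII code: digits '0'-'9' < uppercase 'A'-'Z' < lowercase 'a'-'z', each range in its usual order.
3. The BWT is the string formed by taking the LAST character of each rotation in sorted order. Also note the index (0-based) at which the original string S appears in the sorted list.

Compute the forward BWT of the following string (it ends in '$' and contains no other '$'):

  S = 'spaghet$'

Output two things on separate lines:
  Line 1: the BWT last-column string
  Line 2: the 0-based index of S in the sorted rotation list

All 8 rotations (rotation i = S[i:]+S[:i]):
  rot[0] = spaghet$
  rot[1] = paghet$s
  rot[2] = aghet$sp
  rot[3] = ghet$spa
  rot[4] = het$spag
  rot[5] = et$spagh
  rot[6] = t$spaghe
  rot[7] = $spaghet
Sorted (with $ < everything):
  sorted[0] = $spaghet  (last char: 't')
  sorted[1] = aghet$sp  (last char: 'p')
  sorted[2] = et$spagh  (last char: 'h')
  sorted[3] = ghet$spa  (last char: 'a')
  sorted[4] = het$spag  (last char: 'g')
  sorted[5] = paghet$s  (last char: 's')
  sorted[6] = spaghet$  (last char: '$')
  sorted[7] = t$spaghe  (last char: 'e')
Last column: tphags$e
Original string S is at sorted index 6

Answer: tphags$e
6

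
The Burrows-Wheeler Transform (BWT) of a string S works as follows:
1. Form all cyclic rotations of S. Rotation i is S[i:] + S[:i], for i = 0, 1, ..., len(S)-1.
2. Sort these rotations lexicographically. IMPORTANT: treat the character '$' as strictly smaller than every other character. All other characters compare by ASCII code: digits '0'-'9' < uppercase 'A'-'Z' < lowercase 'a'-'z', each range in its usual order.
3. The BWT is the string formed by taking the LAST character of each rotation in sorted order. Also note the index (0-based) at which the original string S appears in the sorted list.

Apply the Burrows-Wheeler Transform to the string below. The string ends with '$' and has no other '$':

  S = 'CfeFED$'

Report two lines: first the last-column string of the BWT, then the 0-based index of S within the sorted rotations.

Answer: D$EFefC
1

Derivation:
All 7 rotations (rotation i = S[i:]+S[:i]):
  rot[0] = CfeFED$
  rot[1] = feFED$C
  rot[2] = eFED$Cf
  rot[3] = FED$Cfe
  rot[4] = ED$CfeF
  rot[5] = D$CfeFE
  rot[6] = $CfeFED
Sorted (with $ < everything):
  sorted[0] = $CfeFED  (last char: 'D')
  sorted[1] = CfeFED$  (last char: '$')
  sorted[2] = D$CfeFE  (last char: 'E')
  sorted[3] = ED$CfeF  (last char: 'F')
  sorted[4] = FED$Cfe  (last char: 'e')
  sorted[5] = eFED$Cf  (last char: 'f')
  sorted[6] = feFED$C  (last char: 'C')
Last column: D$EFefC
Original string S is at sorted index 1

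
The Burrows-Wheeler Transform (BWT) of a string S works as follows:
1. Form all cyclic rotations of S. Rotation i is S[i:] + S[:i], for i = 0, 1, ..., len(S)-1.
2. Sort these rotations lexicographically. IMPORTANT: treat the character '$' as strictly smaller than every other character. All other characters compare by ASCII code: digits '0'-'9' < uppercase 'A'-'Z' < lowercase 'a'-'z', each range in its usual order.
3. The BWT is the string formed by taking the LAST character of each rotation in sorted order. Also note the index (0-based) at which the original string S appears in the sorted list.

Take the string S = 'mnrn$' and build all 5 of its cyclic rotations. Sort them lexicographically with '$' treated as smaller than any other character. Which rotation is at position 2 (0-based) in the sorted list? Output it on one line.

Answer: n$mnr

Derivation:
All 5 rotations (rotation i = S[i:]+S[:i]):
  rot[0] = mnrn$
  rot[1] = nrn$m
  rot[2] = rn$mn
  rot[3] = n$mnr
  rot[4] = $mnrn
Sorted (with $ < everything):
  sorted[0] = $mnrn
  sorted[1] = mnrn$
  sorted[2] = n$mnr
  sorted[3] = nrn$m
  sorted[4] = rn$mn
sorted[2] = n$mnr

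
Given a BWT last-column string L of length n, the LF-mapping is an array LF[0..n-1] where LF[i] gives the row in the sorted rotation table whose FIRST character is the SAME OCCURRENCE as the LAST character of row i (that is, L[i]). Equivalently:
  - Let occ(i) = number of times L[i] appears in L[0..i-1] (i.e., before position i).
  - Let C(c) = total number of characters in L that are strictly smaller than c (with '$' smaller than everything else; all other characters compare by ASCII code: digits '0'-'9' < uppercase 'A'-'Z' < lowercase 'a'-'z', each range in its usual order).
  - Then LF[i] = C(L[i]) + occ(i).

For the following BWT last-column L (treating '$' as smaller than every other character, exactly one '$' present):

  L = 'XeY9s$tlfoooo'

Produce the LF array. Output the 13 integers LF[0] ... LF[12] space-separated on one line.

Char counts: '$':1, '9':1, 'X':1, 'Y':1, 'e':1, 'f':1, 'l':1, 'o':4, 's':1, 't':1
C (first-col start): C('$')=0, C('9')=1, C('X')=2, C('Y')=3, C('e')=4, C('f')=5, C('l')=6, C('o')=7, C('s')=11, C('t')=12
L[0]='X': occ=0, LF[0]=C('X')+0=2+0=2
L[1]='e': occ=0, LF[1]=C('e')+0=4+0=4
L[2]='Y': occ=0, LF[2]=C('Y')+0=3+0=3
L[3]='9': occ=0, LF[3]=C('9')+0=1+0=1
L[4]='s': occ=0, LF[4]=C('s')+0=11+0=11
L[5]='$': occ=0, LF[5]=C('$')+0=0+0=0
L[6]='t': occ=0, LF[6]=C('t')+0=12+0=12
L[7]='l': occ=0, LF[7]=C('l')+0=6+0=6
L[8]='f': occ=0, LF[8]=C('f')+0=5+0=5
L[9]='o': occ=0, LF[9]=C('o')+0=7+0=7
L[10]='o': occ=1, LF[10]=C('o')+1=7+1=8
L[11]='o': occ=2, LF[11]=C('o')+2=7+2=9
L[12]='o': occ=3, LF[12]=C('o')+3=7+3=10

Answer: 2 4 3 1 11 0 12 6 5 7 8 9 10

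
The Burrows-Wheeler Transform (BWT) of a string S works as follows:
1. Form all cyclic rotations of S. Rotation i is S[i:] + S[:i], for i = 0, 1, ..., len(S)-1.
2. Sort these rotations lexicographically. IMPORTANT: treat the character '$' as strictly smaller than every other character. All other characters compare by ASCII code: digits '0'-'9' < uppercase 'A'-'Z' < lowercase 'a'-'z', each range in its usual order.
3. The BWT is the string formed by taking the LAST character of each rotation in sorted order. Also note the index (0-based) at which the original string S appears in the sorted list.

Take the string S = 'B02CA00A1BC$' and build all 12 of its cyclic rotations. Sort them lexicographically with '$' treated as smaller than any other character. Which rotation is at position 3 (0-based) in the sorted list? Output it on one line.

Answer: 0A1BC$B02CA0

Derivation:
All 12 rotations (rotation i = S[i:]+S[:i]):
  rot[0] = B02CA00A1BC$
  rot[1] = 02CA00A1BC$B
  rot[2] = 2CA00A1BC$B0
  rot[3] = CA00A1BC$B02
  rot[4] = A00A1BC$B02C
  rot[5] = 00A1BC$B02CA
  rot[6] = 0A1BC$B02CA0
  rot[7] = A1BC$B02CA00
  rot[8] = 1BC$B02CA00A
  rot[9] = BC$B02CA00A1
  rot[10] = C$B02CA00A1B
  rot[11] = $B02CA00A1BC
Sorted (with $ < everything):
  sorted[0] = $B02CA00A1BC
  sorted[1] = 00A1BC$B02CA
  sorted[2] = 02CA00A1BC$B
  sorted[3] = 0A1BC$B02CA0
  sorted[4] = 1BC$B02CA00A
  sorted[5] = 2CA00A1BC$B0
  sorted[6] = A00A1BC$B02C
  sorted[7] = A1BC$B02CA00
  sorted[8] = B02CA00A1BC$
  sorted[9] = BC$B02CA00A1
  sorted[10] = C$B02CA00A1B
  sorted[11] = CA00A1BC$B02
sorted[3] = 0A1BC$B02CA0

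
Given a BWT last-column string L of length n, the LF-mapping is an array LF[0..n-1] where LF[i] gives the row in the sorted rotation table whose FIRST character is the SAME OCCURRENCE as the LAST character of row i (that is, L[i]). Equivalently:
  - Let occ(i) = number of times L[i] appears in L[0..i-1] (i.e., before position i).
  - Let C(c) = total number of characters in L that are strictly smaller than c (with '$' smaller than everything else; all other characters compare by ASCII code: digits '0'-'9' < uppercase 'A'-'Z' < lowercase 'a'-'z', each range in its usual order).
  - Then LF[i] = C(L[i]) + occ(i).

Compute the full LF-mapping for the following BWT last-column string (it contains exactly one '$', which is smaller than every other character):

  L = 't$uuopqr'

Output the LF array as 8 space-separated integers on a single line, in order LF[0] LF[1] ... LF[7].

Answer: 5 0 6 7 1 2 3 4

Derivation:
Char counts: '$':1, 'o':1, 'p':1, 'q':1, 'r':1, 't':1, 'u':2
C (first-col start): C('$')=0, C('o')=1, C('p')=2, C('q')=3, C('r')=4, C('t')=5, C('u')=6
L[0]='t': occ=0, LF[0]=C('t')+0=5+0=5
L[1]='$': occ=0, LF[1]=C('$')+0=0+0=0
L[2]='u': occ=0, LF[2]=C('u')+0=6+0=6
L[3]='u': occ=1, LF[3]=C('u')+1=6+1=7
L[4]='o': occ=0, LF[4]=C('o')+0=1+0=1
L[5]='p': occ=0, LF[5]=C('p')+0=2+0=2
L[6]='q': occ=0, LF[6]=C('q')+0=3+0=3
L[7]='r': occ=0, LF[7]=C('r')+0=4+0=4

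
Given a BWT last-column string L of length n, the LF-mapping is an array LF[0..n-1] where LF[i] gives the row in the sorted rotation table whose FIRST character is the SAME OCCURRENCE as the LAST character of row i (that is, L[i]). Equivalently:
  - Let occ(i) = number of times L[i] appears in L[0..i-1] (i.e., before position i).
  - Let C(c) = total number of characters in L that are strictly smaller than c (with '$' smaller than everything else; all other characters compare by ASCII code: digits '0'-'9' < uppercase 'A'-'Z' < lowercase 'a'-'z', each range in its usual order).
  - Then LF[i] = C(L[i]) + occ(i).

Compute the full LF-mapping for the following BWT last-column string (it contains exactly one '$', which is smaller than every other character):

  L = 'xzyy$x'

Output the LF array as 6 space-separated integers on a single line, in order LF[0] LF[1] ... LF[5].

Answer: 1 5 3 4 0 2

Derivation:
Char counts: '$':1, 'x':2, 'y':2, 'z':1
C (first-col start): C('$')=0, C('x')=1, C('y')=3, C('z')=5
L[0]='x': occ=0, LF[0]=C('x')+0=1+0=1
L[1]='z': occ=0, LF[1]=C('z')+0=5+0=5
L[2]='y': occ=0, LF[2]=C('y')+0=3+0=3
L[3]='y': occ=1, LF[3]=C('y')+1=3+1=4
L[4]='$': occ=0, LF[4]=C('$')+0=0+0=0
L[5]='x': occ=1, LF[5]=C('x')+1=1+1=2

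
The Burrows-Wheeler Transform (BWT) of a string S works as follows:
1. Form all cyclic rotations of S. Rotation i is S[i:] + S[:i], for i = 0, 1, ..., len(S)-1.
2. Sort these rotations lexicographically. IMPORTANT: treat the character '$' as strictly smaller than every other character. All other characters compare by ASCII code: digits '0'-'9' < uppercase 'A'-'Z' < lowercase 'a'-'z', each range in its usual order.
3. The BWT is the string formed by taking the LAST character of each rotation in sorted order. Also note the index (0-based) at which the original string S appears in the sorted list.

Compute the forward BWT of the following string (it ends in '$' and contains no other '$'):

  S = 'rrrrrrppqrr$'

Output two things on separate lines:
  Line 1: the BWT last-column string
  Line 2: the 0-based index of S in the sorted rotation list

All 12 rotations (rotation i = S[i:]+S[:i]):
  rot[0] = rrrrrrppqrr$
  rot[1] = rrrrrppqrr$r
  rot[2] = rrrrppqrr$rr
  rot[3] = rrrppqrr$rrr
  rot[4] = rrppqrr$rrrr
  rot[5] = rppqrr$rrrrr
  rot[6] = ppqrr$rrrrrr
  rot[7] = pqrr$rrrrrrp
  rot[8] = qrr$rrrrrrpp
  rot[9] = rr$rrrrrrppq
  rot[10] = r$rrrrrrppqr
  rot[11] = $rrrrrrppqrr
Sorted (with $ < everything):
  sorted[0] = $rrrrrrppqrr  (last char: 'r')
  sorted[1] = ppqrr$rrrrrr  (last char: 'r')
  sorted[2] = pqrr$rrrrrrp  (last char: 'p')
  sorted[3] = qrr$rrrrrrpp  (last char: 'p')
  sorted[4] = r$rrrrrrppqr  (last char: 'r')
  sorted[5] = rppqrr$rrrrr  (last char: 'r')
  sorted[6] = rr$rrrrrrppq  (last char: 'q')
  sorted[7] = rrppqrr$rrrr  (last char: 'r')
  sorted[8] = rrrppqrr$rrr  (last char: 'r')
  sorted[9] = rrrrppqrr$rr  (last char: 'r')
  sorted[10] = rrrrrppqrr$r  (last char: 'r')
  sorted[11] = rrrrrrppqrr$  (last char: '$')
Last column: rrpprrqrrrr$
Original string S is at sorted index 11

Answer: rrpprrqrrrr$
11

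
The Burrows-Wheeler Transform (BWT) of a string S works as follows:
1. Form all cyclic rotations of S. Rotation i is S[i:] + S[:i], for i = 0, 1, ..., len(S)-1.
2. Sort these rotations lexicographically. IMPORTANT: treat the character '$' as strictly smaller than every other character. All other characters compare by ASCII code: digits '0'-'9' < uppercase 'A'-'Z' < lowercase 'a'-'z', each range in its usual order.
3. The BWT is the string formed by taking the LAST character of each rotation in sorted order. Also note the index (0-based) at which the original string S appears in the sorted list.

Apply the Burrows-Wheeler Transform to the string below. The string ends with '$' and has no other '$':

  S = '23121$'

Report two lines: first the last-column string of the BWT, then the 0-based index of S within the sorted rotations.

All 6 rotations (rotation i = S[i:]+S[:i]):
  rot[0] = 23121$
  rot[1] = 3121$2
  rot[2] = 121$23
  rot[3] = 21$231
  rot[4] = 1$2312
  rot[5] = $23121
Sorted (with $ < everything):
  sorted[0] = $23121  (last char: '1')
  sorted[1] = 1$2312  (last char: '2')
  sorted[2] = 121$23  (last char: '3')
  sorted[3] = 21$231  (last char: '1')
  sorted[4] = 23121$  (last char: '$')
  sorted[5] = 3121$2  (last char: '2')
Last column: 1231$2
Original string S is at sorted index 4

Answer: 1231$2
4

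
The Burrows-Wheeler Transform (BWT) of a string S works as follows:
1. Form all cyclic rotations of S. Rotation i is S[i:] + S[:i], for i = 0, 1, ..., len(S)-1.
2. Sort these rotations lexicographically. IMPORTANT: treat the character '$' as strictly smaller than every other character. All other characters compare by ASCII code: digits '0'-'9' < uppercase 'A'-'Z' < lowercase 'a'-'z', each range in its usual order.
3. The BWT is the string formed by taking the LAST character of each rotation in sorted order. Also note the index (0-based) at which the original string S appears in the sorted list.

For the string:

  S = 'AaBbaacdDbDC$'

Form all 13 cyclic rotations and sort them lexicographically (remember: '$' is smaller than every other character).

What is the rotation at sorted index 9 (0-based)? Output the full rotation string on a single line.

Answer: bDC$AaBbaacdD

Derivation:
All 13 rotations (rotation i = S[i:]+S[:i]):
  rot[0] = AaBbaacdDbDC$
  rot[1] = aBbaacdDbDC$A
  rot[2] = BbaacdDbDC$Aa
  rot[3] = baacdDbDC$AaB
  rot[4] = aacdDbDC$AaBb
  rot[5] = acdDbDC$AaBba
  rot[6] = cdDbDC$AaBbaa
  rot[7] = dDbDC$AaBbaac
  rot[8] = DbDC$AaBbaacd
  rot[9] = bDC$AaBbaacdD
  rot[10] = DC$AaBbaacdDb
  rot[11] = C$AaBbaacdDbD
  rot[12] = $AaBbaacdDbDC
Sorted (with $ < everything):
  sorted[0] = $AaBbaacdDbDC
  sorted[1] = AaBbaacdDbDC$
  sorted[2] = BbaacdDbDC$Aa
  sorted[3] = C$AaBbaacdDbD
  sorted[4] = DC$AaBbaacdDb
  sorted[5] = DbDC$AaBbaacd
  sorted[6] = aBbaacdDbDC$A
  sorted[7] = aacdDbDC$AaBb
  sorted[8] = acdDbDC$AaBba
  sorted[9] = bDC$AaBbaacdD
  sorted[10] = baacdDbDC$AaB
  sorted[11] = cdDbDC$AaBbaa
  sorted[12] = dDbDC$AaBbaac
sorted[9] = bDC$AaBbaacdD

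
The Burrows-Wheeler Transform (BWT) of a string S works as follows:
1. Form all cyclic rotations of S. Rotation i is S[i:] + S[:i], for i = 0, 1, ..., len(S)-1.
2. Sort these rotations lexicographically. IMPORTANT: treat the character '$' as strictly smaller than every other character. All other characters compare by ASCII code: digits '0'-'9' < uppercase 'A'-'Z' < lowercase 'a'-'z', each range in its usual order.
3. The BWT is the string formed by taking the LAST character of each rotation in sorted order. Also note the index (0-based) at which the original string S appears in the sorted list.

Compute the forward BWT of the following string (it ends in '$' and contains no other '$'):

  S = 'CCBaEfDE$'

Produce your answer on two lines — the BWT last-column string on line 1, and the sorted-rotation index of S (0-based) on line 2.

Answer: ECC$fDaBE
3

Derivation:
All 9 rotations (rotation i = S[i:]+S[:i]):
  rot[0] = CCBaEfDE$
  rot[1] = CBaEfDE$C
  rot[2] = BaEfDE$CC
  rot[3] = aEfDE$CCB
  rot[4] = EfDE$CCBa
  rot[5] = fDE$CCBaE
  rot[6] = DE$CCBaEf
  rot[7] = E$CCBaEfD
  rot[8] = $CCBaEfDE
Sorted (with $ < everything):
  sorted[0] = $CCBaEfDE  (last char: 'E')
  sorted[1] = BaEfDE$CC  (last char: 'C')
  sorted[2] = CBaEfDE$C  (last char: 'C')
  sorted[3] = CCBaEfDE$  (last char: '$')
  sorted[4] = DE$CCBaEf  (last char: 'f')
  sorted[5] = E$CCBaEfD  (last char: 'D')
  sorted[6] = EfDE$CCBa  (last char: 'a')
  sorted[7] = aEfDE$CCB  (last char: 'B')
  sorted[8] = fDE$CCBaE  (last char: 'E')
Last column: ECC$fDaBE
Original string S is at sorted index 3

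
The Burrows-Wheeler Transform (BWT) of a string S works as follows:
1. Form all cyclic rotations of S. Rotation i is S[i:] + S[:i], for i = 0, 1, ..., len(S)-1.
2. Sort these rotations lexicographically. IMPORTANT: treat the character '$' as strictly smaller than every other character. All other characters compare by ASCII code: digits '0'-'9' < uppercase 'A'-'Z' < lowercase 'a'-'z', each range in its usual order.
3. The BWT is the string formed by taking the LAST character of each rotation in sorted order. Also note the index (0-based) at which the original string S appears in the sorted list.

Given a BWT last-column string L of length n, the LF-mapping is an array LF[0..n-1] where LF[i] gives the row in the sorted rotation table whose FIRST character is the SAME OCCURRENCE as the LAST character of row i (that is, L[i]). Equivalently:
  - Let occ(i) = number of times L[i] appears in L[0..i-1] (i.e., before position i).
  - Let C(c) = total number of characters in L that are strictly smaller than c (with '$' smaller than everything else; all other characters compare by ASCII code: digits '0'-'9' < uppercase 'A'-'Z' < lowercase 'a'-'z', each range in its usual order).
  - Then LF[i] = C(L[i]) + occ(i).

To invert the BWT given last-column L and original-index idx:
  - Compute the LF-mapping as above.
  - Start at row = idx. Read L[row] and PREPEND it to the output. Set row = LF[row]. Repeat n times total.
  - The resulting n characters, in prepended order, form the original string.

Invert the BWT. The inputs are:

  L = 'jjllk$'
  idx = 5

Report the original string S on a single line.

Answer: lkljj$

Derivation:
LF mapping: 1 2 4 5 3 0
Walk LF starting at row 5, prepending L[row]:
  step 1: row=5, L[5]='$', prepend. Next row=LF[5]=0
  step 2: row=0, L[0]='j', prepend. Next row=LF[0]=1
  step 3: row=1, L[1]='j', prepend. Next row=LF[1]=2
  step 4: row=2, L[2]='l', prepend. Next row=LF[2]=4
  step 5: row=4, L[4]='k', prepend. Next row=LF[4]=3
  step 6: row=3, L[3]='l', prepend. Next row=LF[3]=5
Reversed output: lkljj$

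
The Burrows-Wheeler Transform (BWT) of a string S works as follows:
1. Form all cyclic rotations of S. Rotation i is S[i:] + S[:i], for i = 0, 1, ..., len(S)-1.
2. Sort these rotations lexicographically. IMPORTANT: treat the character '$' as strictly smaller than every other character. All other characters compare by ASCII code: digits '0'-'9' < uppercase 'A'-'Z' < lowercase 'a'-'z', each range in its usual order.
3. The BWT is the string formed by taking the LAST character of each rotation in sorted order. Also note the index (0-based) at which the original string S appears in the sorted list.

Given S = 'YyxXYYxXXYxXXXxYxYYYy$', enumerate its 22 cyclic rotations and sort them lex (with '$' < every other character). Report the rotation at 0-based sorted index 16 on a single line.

Answer: xXXYxXXXxYxYYYy$YyxXYY

Derivation:
All 22 rotations (rotation i = S[i:]+S[:i]):
  rot[0] = YyxXYYxXXYxXXXxYxYYYy$
  rot[1] = yxXYYxXXYxXXXxYxYYYy$Y
  rot[2] = xXYYxXXYxXXXxYxYYYy$Yy
  rot[3] = XYYxXXYxXXXxYxYYYy$Yyx
  rot[4] = YYxXXYxXXXxYxYYYy$YyxX
  rot[5] = YxXXYxXXXxYxYYYy$YyxXY
  rot[6] = xXXYxXXXxYxYYYy$YyxXYY
  rot[7] = XXYxXXXxYxYYYy$YyxXYYx
  rot[8] = XYxXXXxYxYYYy$YyxXYYxX
  rot[9] = YxXXXxYxYYYy$YyxXYYxXX
  rot[10] = xXXXxYxYYYy$YyxXYYxXXY
  rot[11] = XXXxYxYYYy$YyxXYYxXXYx
  rot[12] = XXxYxYYYy$YyxXYYxXXYxX
  rot[13] = XxYxYYYy$YyxXYYxXXYxXX
  rot[14] = xYxYYYy$YyxXYYxXXYxXXX
  rot[15] = YxYYYy$YyxXYYxXXYxXXXx
  rot[16] = xYYYy$YyxXYYxXXYxXXXxY
  rot[17] = YYYy$YyxXYYxXXYxXXXxYx
  rot[18] = YYy$YyxXYYxXXYxXXXxYxY
  rot[19] = Yy$YyxXYYxXXYxXXXxYxYY
  rot[20] = y$YyxXYYxXXYxXXXxYxYYY
  rot[21] = $YyxXYYxXXYxXXXxYxYYYy
Sorted (with $ < everything):
  sorted[0] = $YyxXYYxXXYxXXXxYxYYYy
  sorted[1] = XXXxYxYYYy$YyxXYYxXXYx
  sorted[2] = XXYxXXXxYxYYYy$YyxXYYx
  sorted[3] = XXxYxYYYy$YyxXYYxXXYxX
  sorted[4] = XYYxXXYxXXXxYxYYYy$Yyx
  sorted[5] = XYxXXXxYxYYYy$YyxXYYxX
  sorted[6] = XxYxYYYy$YyxXYYxXXYxXX
  sorted[7] = YYYy$YyxXYYxXXYxXXXxYx
  sorted[8] = YYxXXYxXXXxYxYYYy$YyxX
  sorted[9] = YYy$YyxXYYxXXYxXXXxYxY
  sorted[10] = YxXXXxYxYYYy$YyxXYYxXX
  sorted[11] = YxXXYxXXXxYxYYYy$YyxXY
  sorted[12] = YxYYYy$YyxXYYxXXYxXXXx
  sorted[13] = Yy$YyxXYYxXXYxXXXxYxYY
  sorted[14] = YyxXYYxXXYxXXXxYxYYYy$
  sorted[15] = xXXXxYxYYYy$YyxXYYxXXY
  sorted[16] = xXXYxXXXxYxYYYy$YyxXYY
  sorted[17] = xXYYxXXYxXXXxYxYYYy$Yy
  sorted[18] = xYYYy$YyxXYYxXXYxXXXxY
  sorted[19] = xYxYYYy$YyxXYYxXXYxXXX
  sorted[20] = y$YyxXYYxXXYxXXXxYxYYY
  sorted[21] = yxXYYxXXYxXXXxYxYYYy$Y
sorted[16] = xXXYxXXXxYxYYYy$YyxXYY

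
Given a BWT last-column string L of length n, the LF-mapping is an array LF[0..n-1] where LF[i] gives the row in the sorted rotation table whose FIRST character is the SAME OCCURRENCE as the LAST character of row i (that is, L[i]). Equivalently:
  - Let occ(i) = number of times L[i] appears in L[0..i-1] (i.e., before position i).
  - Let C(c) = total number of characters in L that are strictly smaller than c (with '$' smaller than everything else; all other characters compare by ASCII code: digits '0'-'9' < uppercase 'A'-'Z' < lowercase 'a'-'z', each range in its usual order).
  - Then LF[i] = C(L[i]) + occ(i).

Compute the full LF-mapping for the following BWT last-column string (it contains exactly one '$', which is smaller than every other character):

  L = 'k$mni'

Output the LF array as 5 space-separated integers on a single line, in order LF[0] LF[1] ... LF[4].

Char counts: '$':1, 'i':1, 'k':1, 'm':1, 'n':1
C (first-col start): C('$')=0, C('i')=1, C('k')=2, C('m')=3, C('n')=4
L[0]='k': occ=0, LF[0]=C('k')+0=2+0=2
L[1]='$': occ=0, LF[1]=C('$')+0=0+0=0
L[2]='m': occ=0, LF[2]=C('m')+0=3+0=3
L[3]='n': occ=0, LF[3]=C('n')+0=4+0=4
L[4]='i': occ=0, LF[4]=C('i')+0=1+0=1

Answer: 2 0 3 4 1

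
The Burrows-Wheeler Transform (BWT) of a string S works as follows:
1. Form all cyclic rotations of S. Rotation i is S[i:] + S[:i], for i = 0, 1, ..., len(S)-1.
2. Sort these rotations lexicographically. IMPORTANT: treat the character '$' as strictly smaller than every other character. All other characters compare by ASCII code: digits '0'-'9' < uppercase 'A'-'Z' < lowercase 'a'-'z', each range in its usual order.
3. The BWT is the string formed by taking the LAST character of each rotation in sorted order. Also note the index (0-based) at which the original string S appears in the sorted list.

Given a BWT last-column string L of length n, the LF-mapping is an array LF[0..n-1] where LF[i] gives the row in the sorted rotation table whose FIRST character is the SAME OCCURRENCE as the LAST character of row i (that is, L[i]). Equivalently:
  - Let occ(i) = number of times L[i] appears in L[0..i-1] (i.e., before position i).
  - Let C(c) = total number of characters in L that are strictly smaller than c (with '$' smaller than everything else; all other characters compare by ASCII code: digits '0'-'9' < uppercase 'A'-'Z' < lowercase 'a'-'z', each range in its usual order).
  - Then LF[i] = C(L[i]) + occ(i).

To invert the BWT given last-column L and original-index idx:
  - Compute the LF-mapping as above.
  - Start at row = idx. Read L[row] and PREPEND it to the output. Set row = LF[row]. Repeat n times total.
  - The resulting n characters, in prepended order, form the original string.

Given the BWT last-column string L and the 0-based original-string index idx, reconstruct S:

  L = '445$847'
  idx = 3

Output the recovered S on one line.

LF mapping: 1 2 4 0 6 3 5
Walk LF starting at row 3, prepending L[row]:
  step 1: row=3, L[3]='$', prepend. Next row=LF[3]=0
  step 2: row=0, L[0]='4', prepend. Next row=LF[0]=1
  step 3: row=1, L[1]='4', prepend. Next row=LF[1]=2
  step 4: row=2, L[2]='5', prepend. Next row=LF[2]=4
  step 5: row=4, L[4]='8', prepend. Next row=LF[4]=6
  step 6: row=6, L[6]='7', prepend. Next row=LF[6]=5
  step 7: row=5, L[5]='4', prepend. Next row=LF[5]=3
Reversed output: 478544$

Answer: 478544$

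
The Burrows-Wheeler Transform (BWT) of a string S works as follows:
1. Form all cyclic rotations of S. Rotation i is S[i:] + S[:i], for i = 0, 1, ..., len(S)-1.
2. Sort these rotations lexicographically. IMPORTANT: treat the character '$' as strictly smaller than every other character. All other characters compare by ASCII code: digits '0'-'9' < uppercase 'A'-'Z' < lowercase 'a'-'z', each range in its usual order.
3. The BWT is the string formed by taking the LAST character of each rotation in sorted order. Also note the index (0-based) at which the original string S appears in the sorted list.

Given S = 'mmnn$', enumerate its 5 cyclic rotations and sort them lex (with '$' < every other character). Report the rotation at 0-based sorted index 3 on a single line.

All 5 rotations (rotation i = S[i:]+S[:i]):
  rot[0] = mmnn$
  rot[1] = mnn$m
  rot[2] = nn$mm
  rot[3] = n$mmn
  rot[4] = $mmnn
Sorted (with $ < everything):
  sorted[0] = $mmnn
  sorted[1] = mmnn$
  sorted[2] = mnn$m
  sorted[3] = n$mmn
  sorted[4] = nn$mm
sorted[3] = n$mmn

Answer: n$mmn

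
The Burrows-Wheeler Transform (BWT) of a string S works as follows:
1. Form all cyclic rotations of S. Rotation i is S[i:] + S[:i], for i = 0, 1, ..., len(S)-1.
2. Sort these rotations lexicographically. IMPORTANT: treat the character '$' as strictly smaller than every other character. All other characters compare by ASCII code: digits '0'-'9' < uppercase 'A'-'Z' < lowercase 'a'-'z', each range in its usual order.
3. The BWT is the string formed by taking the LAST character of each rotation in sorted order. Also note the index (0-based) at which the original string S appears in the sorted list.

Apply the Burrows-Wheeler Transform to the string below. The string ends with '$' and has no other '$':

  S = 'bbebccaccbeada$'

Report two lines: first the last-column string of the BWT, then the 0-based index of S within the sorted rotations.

All 15 rotations (rotation i = S[i:]+S[:i]):
  rot[0] = bbebccaccbeada$
  rot[1] = bebccaccbeada$b
  rot[2] = ebccaccbeada$bb
  rot[3] = bccaccbeada$bbe
  rot[4] = ccaccbeada$bbeb
  rot[5] = caccbeada$bbebc
  rot[6] = accbeada$bbebcc
  rot[7] = ccbeada$bbebcca
  rot[8] = cbeada$bbebccac
  rot[9] = beada$bbebccacc
  rot[10] = eada$bbebccaccb
  rot[11] = ada$bbebccaccbe
  rot[12] = da$bbebccaccbea
  rot[13] = a$bbebccaccbead
  rot[14] = $bbebccaccbeada
Sorted (with $ < everything):
  sorted[0] = $bbebccaccbeada  (last char: 'a')
  sorted[1] = a$bbebccaccbead  (last char: 'd')
  sorted[2] = accbeada$bbebcc  (last char: 'c')
  sorted[3] = ada$bbebccaccbe  (last char: 'e')
  sorted[4] = bbebccaccbeada$  (last char: '$')
  sorted[5] = bccaccbeada$bbe  (last char: 'e')
  sorted[6] = beada$bbebccacc  (last char: 'c')
  sorted[7] = bebccaccbeada$b  (last char: 'b')
  sorted[8] = caccbeada$bbebc  (last char: 'c')
  sorted[9] = cbeada$bbebccac  (last char: 'c')
  sorted[10] = ccaccbeada$bbeb  (last char: 'b')
  sorted[11] = ccbeada$bbebcca  (last char: 'a')
  sorted[12] = da$bbebccaccbea  (last char: 'a')
  sorted[13] = eada$bbebccaccb  (last char: 'b')
  sorted[14] = ebccaccbeada$bb  (last char: 'b')
Last column: adce$ecbccbaabb
Original string S is at sorted index 4

Answer: adce$ecbccbaabb
4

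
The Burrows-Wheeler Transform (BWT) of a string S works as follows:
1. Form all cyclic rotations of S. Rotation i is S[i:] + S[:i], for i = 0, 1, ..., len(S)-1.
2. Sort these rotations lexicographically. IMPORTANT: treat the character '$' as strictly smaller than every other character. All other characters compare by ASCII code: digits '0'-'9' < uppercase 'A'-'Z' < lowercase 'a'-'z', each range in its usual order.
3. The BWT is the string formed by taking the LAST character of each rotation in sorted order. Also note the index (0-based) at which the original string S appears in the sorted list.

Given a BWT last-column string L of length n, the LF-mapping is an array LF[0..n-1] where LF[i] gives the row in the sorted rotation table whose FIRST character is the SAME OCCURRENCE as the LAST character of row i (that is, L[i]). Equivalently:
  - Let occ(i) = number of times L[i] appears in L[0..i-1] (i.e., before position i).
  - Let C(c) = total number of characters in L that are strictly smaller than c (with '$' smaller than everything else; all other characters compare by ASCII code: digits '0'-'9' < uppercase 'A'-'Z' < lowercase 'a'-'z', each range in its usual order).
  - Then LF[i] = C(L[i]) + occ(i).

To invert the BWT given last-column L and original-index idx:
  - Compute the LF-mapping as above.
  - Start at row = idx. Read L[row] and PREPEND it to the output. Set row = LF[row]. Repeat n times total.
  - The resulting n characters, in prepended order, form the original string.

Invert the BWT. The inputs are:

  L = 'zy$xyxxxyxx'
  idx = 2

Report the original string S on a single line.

Answer: xxyyxyxxxz$

Derivation:
LF mapping: 10 7 0 1 8 2 3 4 9 5 6
Walk LF starting at row 2, prepending L[row]:
  step 1: row=2, L[2]='$', prepend. Next row=LF[2]=0
  step 2: row=0, L[0]='z', prepend. Next row=LF[0]=10
  step 3: row=10, L[10]='x', prepend. Next row=LF[10]=6
  step 4: row=6, L[6]='x', prepend. Next row=LF[6]=3
  step 5: row=3, L[3]='x', prepend. Next row=LF[3]=1
  step 6: row=1, L[1]='y', prepend. Next row=LF[1]=7
  step 7: row=7, L[7]='x', prepend. Next row=LF[7]=4
  step 8: row=4, L[4]='y', prepend. Next row=LF[4]=8
  step 9: row=8, L[8]='y', prepend. Next row=LF[8]=9
  step 10: row=9, L[9]='x', prepend. Next row=LF[9]=5
  step 11: row=5, L[5]='x', prepend. Next row=LF[5]=2
Reversed output: xxyyxyxxxz$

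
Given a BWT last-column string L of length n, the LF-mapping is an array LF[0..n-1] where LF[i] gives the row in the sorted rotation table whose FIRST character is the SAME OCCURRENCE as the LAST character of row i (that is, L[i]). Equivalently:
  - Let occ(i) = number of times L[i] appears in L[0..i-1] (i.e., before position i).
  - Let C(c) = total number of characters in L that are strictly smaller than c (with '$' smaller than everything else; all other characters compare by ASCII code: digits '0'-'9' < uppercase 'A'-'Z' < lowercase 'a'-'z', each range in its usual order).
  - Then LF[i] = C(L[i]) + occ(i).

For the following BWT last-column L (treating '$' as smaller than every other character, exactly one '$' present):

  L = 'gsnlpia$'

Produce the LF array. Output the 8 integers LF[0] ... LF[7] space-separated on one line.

Answer: 2 7 5 4 6 3 1 0

Derivation:
Char counts: '$':1, 'a':1, 'g':1, 'i':1, 'l':1, 'n':1, 'p':1, 's':1
C (first-col start): C('$')=0, C('a')=1, C('g')=2, C('i')=3, C('l')=4, C('n')=5, C('p')=6, C('s')=7
L[0]='g': occ=0, LF[0]=C('g')+0=2+0=2
L[1]='s': occ=0, LF[1]=C('s')+0=7+0=7
L[2]='n': occ=0, LF[2]=C('n')+0=5+0=5
L[3]='l': occ=0, LF[3]=C('l')+0=4+0=4
L[4]='p': occ=0, LF[4]=C('p')+0=6+0=6
L[5]='i': occ=0, LF[5]=C('i')+0=3+0=3
L[6]='a': occ=0, LF[6]=C('a')+0=1+0=1
L[7]='$': occ=0, LF[7]=C('$')+0=0+0=0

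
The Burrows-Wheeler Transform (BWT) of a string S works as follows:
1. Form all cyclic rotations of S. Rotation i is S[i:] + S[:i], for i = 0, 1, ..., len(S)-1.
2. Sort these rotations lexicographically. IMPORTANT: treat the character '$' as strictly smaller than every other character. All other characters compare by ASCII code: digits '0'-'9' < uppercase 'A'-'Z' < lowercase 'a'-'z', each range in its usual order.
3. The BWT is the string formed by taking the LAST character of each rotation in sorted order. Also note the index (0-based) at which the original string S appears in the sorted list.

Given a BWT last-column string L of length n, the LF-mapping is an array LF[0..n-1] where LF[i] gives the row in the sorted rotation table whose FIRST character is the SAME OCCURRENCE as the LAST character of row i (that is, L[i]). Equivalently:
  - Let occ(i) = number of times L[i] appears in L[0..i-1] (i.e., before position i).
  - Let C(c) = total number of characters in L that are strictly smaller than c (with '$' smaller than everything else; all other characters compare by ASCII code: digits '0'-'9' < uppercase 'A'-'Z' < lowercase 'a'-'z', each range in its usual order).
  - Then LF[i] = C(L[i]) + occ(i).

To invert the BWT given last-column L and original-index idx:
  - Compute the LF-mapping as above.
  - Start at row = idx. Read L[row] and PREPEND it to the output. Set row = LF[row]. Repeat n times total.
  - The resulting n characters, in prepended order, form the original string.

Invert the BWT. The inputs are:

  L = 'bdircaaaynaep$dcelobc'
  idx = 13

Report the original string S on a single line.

LF mapping: 5 10 14 19 7 1 2 3 20 16 4 12 18 0 11 8 13 15 17 6 9
Walk LF starting at row 13, prepending L[row]:
  step 1: row=13, L[13]='$', prepend. Next row=LF[13]=0
  step 2: row=0, L[0]='b', prepend. Next row=LF[0]=5
  step 3: row=5, L[5]='a', prepend. Next row=LF[5]=1
  step 4: row=1, L[1]='d', prepend. Next row=LF[1]=10
  step 5: row=10, L[10]='a', prepend. Next row=LF[10]=4
  step 6: row=4, L[4]='c', prepend. Next row=LF[4]=7
  step 7: row=7, L[7]='a', prepend. Next row=LF[7]=3
  step 8: row=3, L[3]='r', prepend. Next row=LF[3]=19
  step 9: row=19, L[19]='b', prepend. Next row=LF[19]=6
  step 10: row=6, L[6]='a', prepend. Next row=LF[6]=2
  step 11: row=2, L[2]='i', prepend. Next row=LF[2]=14
  step 12: row=14, L[14]='d', prepend. Next row=LF[14]=11
  step 13: row=11, L[11]='e', prepend. Next row=LF[11]=12
  step 14: row=12, L[12]='p', prepend. Next row=LF[12]=18
  step 15: row=18, L[18]='o', prepend. Next row=LF[18]=17
  step 16: row=17, L[17]='l', prepend. Next row=LF[17]=15
  step 17: row=15, L[15]='c', prepend. Next row=LF[15]=8
  step 18: row=8, L[8]='y', prepend. Next row=LF[8]=20
  step 19: row=20, L[20]='c', prepend. Next row=LF[20]=9
  step 20: row=9, L[9]='n', prepend. Next row=LF[9]=16
  step 21: row=16, L[16]='e', prepend. Next row=LF[16]=13
Reversed output: encyclopediabracadab$

Answer: encyclopediabracadab$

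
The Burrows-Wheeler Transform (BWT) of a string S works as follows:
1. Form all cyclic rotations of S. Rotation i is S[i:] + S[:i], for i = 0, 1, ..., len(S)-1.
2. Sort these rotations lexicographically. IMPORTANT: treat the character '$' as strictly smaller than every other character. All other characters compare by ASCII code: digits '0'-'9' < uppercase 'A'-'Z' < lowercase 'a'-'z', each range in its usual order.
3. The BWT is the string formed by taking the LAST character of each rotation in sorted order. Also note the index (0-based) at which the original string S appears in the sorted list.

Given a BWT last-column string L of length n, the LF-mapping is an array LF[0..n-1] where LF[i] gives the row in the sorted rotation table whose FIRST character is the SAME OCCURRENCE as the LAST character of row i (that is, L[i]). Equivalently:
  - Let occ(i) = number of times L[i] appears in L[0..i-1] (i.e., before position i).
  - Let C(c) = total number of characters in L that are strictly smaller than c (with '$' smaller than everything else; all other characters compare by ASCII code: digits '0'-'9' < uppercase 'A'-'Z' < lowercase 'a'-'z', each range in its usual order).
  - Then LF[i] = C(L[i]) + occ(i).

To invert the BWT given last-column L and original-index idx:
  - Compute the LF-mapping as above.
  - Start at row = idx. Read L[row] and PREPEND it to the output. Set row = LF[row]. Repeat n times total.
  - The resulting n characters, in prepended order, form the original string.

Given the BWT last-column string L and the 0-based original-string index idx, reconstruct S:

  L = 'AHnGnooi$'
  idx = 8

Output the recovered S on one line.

Answer: onionGHA$

Derivation:
LF mapping: 1 3 5 2 6 7 8 4 0
Walk LF starting at row 8, prepending L[row]:
  step 1: row=8, L[8]='$', prepend. Next row=LF[8]=0
  step 2: row=0, L[0]='A', prepend. Next row=LF[0]=1
  step 3: row=1, L[1]='H', prepend. Next row=LF[1]=3
  step 4: row=3, L[3]='G', prepend. Next row=LF[3]=2
  step 5: row=2, L[2]='n', prepend. Next row=LF[2]=5
  step 6: row=5, L[5]='o', prepend. Next row=LF[5]=7
  step 7: row=7, L[7]='i', prepend. Next row=LF[7]=4
  step 8: row=4, L[4]='n', prepend. Next row=LF[4]=6
  step 9: row=6, L[6]='o', prepend. Next row=LF[6]=8
Reversed output: onionGHA$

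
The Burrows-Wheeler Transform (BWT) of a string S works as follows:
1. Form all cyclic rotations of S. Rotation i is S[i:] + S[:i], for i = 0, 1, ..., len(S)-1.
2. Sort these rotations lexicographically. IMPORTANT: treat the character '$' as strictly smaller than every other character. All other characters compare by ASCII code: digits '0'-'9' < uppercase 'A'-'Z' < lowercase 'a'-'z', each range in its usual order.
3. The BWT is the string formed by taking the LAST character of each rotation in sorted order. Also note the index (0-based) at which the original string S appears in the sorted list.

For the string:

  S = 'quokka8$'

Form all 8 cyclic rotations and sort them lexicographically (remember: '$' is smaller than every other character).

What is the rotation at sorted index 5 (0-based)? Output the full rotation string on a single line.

All 8 rotations (rotation i = S[i:]+S[:i]):
  rot[0] = quokka8$
  rot[1] = uokka8$q
  rot[2] = okka8$qu
  rot[3] = kka8$quo
  rot[4] = ka8$quok
  rot[5] = a8$quokk
  rot[6] = 8$quokka
  rot[7] = $quokka8
Sorted (with $ < everything):
  sorted[0] = $quokka8
  sorted[1] = 8$quokka
  sorted[2] = a8$quokk
  sorted[3] = ka8$quok
  sorted[4] = kka8$quo
  sorted[5] = okka8$qu
  sorted[6] = quokka8$
  sorted[7] = uokka8$q
sorted[5] = okka8$qu

Answer: okka8$qu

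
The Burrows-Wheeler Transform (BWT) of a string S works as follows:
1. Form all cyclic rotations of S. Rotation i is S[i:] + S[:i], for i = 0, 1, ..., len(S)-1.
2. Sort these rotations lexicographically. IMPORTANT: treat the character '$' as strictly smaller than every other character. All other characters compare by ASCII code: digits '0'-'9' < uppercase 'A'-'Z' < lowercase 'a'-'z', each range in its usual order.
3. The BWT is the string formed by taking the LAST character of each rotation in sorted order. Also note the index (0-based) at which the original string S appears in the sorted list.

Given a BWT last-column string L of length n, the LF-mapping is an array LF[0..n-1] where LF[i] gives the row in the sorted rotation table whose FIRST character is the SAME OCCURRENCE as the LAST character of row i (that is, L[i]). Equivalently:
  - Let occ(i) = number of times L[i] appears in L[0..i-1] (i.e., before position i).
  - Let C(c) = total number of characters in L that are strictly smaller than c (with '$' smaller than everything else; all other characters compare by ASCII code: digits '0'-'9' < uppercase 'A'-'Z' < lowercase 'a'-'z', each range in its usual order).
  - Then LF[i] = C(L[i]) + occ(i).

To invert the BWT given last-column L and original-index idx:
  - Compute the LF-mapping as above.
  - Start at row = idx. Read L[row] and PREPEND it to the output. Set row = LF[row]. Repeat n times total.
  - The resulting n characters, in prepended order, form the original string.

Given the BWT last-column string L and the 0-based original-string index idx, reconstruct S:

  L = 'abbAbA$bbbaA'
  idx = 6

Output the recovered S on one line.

Answer: bAAbbbAabba$

Derivation:
LF mapping: 4 6 7 1 8 2 0 9 10 11 5 3
Walk LF starting at row 6, prepending L[row]:
  step 1: row=6, L[6]='$', prepend. Next row=LF[6]=0
  step 2: row=0, L[0]='a', prepend. Next row=LF[0]=4
  step 3: row=4, L[4]='b', prepend. Next row=LF[4]=8
  step 4: row=8, L[8]='b', prepend. Next row=LF[8]=10
  step 5: row=10, L[10]='a', prepend. Next row=LF[10]=5
  step 6: row=5, L[5]='A', prepend. Next row=LF[5]=2
  step 7: row=2, L[2]='b', prepend. Next row=LF[2]=7
  step 8: row=7, L[7]='b', prepend. Next row=LF[7]=9
  step 9: row=9, L[9]='b', prepend. Next row=LF[9]=11
  step 10: row=11, L[11]='A', prepend. Next row=LF[11]=3
  step 11: row=3, L[3]='A', prepend. Next row=LF[3]=1
  step 12: row=1, L[1]='b', prepend. Next row=LF[1]=6
Reversed output: bAAbbbAabba$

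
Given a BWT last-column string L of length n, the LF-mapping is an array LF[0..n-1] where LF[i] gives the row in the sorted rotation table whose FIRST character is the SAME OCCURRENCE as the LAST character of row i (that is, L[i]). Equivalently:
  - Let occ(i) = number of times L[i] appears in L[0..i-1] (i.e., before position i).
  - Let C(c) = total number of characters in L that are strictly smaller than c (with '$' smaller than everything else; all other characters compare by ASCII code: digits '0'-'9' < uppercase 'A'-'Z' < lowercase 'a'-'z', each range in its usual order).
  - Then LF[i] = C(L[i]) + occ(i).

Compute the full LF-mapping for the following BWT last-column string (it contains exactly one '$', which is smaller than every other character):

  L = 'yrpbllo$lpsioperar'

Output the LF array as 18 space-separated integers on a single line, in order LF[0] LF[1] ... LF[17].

Char counts: '$':1, 'a':1, 'b':1, 'e':1, 'i':1, 'l':3, 'o':2, 'p':3, 'r':3, 's':1, 'y':1
C (first-col start): C('$')=0, C('a')=1, C('b')=2, C('e')=3, C('i')=4, C('l')=5, C('o')=8, C('p')=10, C('r')=13, C('s')=16, C('y')=17
L[0]='y': occ=0, LF[0]=C('y')+0=17+0=17
L[1]='r': occ=0, LF[1]=C('r')+0=13+0=13
L[2]='p': occ=0, LF[2]=C('p')+0=10+0=10
L[3]='b': occ=0, LF[3]=C('b')+0=2+0=2
L[4]='l': occ=0, LF[4]=C('l')+0=5+0=5
L[5]='l': occ=1, LF[5]=C('l')+1=5+1=6
L[6]='o': occ=0, LF[6]=C('o')+0=8+0=8
L[7]='$': occ=0, LF[7]=C('$')+0=0+0=0
L[8]='l': occ=2, LF[8]=C('l')+2=5+2=7
L[9]='p': occ=1, LF[9]=C('p')+1=10+1=11
L[10]='s': occ=0, LF[10]=C('s')+0=16+0=16
L[11]='i': occ=0, LF[11]=C('i')+0=4+0=4
L[12]='o': occ=1, LF[12]=C('o')+1=8+1=9
L[13]='p': occ=2, LF[13]=C('p')+2=10+2=12
L[14]='e': occ=0, LF[14]=C('e')+0=3+0=3
L[15]='r': occ=1, LF[15]=C('r')+1=13+1=14
L[16]='a': occ=0, LF[16]=C('a')+0=1+0=1
L[17]='r': occ=2, LF[17]=C('r')+2=13+2=15

Answer: 17 13 10 2 5 6 8 0 7 11 16 4 9 12 3 14 1 15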